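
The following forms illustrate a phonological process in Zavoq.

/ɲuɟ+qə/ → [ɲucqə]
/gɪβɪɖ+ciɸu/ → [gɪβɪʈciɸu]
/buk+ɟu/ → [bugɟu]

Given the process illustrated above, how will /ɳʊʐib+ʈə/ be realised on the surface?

The data show regressive voicing assimilation: /ɟ/ → [c] before /q/; /ɖ/ → [ʈ] before /c/; /k/ → [g] before /ɟ/. In each pair only voicing changes, matching the following consonant, while place and manner stay constant.
/b/ is a voiced bilabial stop. The following trigger /ʈ/ is voiceless, so /b/ must become voiceless as well.
The voiceless bilabial stop is [p], so /b/ → [p].

[ɳʊʐipʈə]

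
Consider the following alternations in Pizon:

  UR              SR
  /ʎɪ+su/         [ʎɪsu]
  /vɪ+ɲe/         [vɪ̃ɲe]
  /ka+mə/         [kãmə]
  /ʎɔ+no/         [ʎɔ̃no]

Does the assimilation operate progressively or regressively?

regressive

The vowel /ɪ/ surfaces as nasalised [ɪ̃] next to the following nasal /ɲ/ — it has acquired the [+nasal] feature of its neighbour.
Likewise in the remaining data: /a/ → [ã] before /m/; /ɔ/ → [ɔ̃] before /n/ — each time a vowel is nasalised next to a following nasal.
No change occurs in [ʎɪsu] because the vowel at the boundary is adjacent to an oral consonant, not a nasal (/ɪ/ next to /s/).
Because the conditioning nasal is to the right of the vowel that changes, the process is regressive (anticipatory).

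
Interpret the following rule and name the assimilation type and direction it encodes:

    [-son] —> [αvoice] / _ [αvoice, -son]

regressive voicing assimilation

The rule copies [voice] from the environment onto the target, so the assimilating feature is voicing.
Since the environment is written after the underscore, the trigger follows the target; the direction is regressive.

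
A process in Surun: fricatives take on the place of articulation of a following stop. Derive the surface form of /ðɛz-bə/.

The rule targets /z/ (voiced alveolar fricative), which sits before the trigger /b/ (bilabial).
A voiced bilabial fricative is [β], so the surface segment is [β].

[ðɛβbə]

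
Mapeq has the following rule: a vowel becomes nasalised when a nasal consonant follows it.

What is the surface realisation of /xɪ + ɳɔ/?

/ɪ/ sits next to the nasal /ɳ/ and is therefore nasalised to [ɪ̃].

[xɪ̃ɳɔ]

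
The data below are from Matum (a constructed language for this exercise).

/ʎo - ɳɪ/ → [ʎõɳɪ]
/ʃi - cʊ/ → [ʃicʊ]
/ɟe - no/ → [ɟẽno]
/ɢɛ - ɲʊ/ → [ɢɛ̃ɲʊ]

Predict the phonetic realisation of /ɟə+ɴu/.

[ɟə̃ɴu]

The data show regressive nasality assimilation (vowel nasalisation): /o/ → [õ] before /ɳ/; /e/ → [ẽ] before /n/; /ɛ/ → [ɛ̃] before /ɲ/ — a vowel is nasalised by an immediately following nasal consonant.
No change occurs in [ʃicʊ] because the vowel at the boundary is adjacent to an oral consonant, not a nasal (/i/ next to /c/).
/ə/ sits next to the nasal /ɴ/ and is therefore nasalised to [ə̃].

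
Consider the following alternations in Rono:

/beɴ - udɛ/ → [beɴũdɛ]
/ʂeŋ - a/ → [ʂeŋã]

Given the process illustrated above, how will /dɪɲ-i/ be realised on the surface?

The data show progressive nasality assimilation (vowel nasalisation): /u/ → [ũ] after /ɴ/; /a/ → [ã] after /ŋ/ — a vowel is nasalised by an immediately preceding nasal consonant.
/i/ sits next to the nasal /ɲ/ and is therefore nasalised to [ĩ].

[dɪɲĩ]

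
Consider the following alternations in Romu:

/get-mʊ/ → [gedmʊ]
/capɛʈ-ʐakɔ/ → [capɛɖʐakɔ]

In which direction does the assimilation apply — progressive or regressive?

regressive

The segment that alternates is /t/, which surfaces as [d] when adjacent to /m/.
The change voiceless → voiced matches the voicing of the following /m/, identifying this as voicing assimilation.
The same holds elsewhere in the data: /ʈ/ → [ɖ] before /ʐ/ (voiceless → voiced, matching voiced) — only voicing changes, and always toward the following segment.
The trigger is the following segment, so the direction is regressive (anticipatory).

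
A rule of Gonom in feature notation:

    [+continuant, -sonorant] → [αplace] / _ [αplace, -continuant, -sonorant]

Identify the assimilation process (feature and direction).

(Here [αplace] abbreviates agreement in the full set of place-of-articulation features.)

regressive place assimilation

The rule copies the place features (abbreviated [place]) from the environment onto the target, so the assimilating feature is place.
Since the environment is written after the underscore, the trigger follows the target; the direction is regressive.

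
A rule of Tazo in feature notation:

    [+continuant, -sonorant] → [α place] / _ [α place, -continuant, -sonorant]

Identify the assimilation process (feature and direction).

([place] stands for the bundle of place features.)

The rule copies the place features (abbreviated [place]) from the environment onto the target, so the assimilating feature is place.
The conditioning segment sits to the right of the focus bar, meaning the trigger follows the segment that changes — regressive assimilation.

regressive place assimilation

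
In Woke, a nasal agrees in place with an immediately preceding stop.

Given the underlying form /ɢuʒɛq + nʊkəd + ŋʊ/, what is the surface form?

[ɢuʒɛqɴʊkədnʊ]

The rule targets /n/ (voiced alveolar nasal), which sits after the trigger /q/ (uvular).
A voiced uvular nasal is [ɴ], so the surface segment is [ɴ].
The same rule applies at the second boundary: /ŋ/ → [n] next to /d/.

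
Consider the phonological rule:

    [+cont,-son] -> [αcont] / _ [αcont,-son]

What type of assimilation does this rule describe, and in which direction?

regressive manner assimilation

The shared variable α links the value of [cont] on the target to that of the neighbouring obstruent. [cont] distinguishes stops from fricatives — a manner-of-articulation feature — so this is manner assimilation.
The conditioning segment sits to the right of the focus bar, meaning the trigger follows the segment that changes — regressive assimilation.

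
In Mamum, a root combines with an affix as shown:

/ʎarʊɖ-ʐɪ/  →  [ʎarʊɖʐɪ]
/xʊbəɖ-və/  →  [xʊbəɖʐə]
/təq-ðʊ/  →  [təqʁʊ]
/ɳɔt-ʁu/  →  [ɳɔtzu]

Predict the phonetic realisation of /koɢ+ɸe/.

[koɢχe]

The data show progressive place assimilation: /v/ → [ʐ] after /ɖ/; /ð/ → [ʁ] after /q/; /ʁ/ → [z] after /t/. In each pair only place changes, matching the preceding consonant, while manner and voice stay constant.
No alternation appears in [ʎarʊɖʐɪ]: there the adjacent consonants already agree in place (/ʐ/ and /ɖ/ are both retroflex), so this form is consistent with the same rule.
/ɸ/ is a voiceless bilabial fricative. The preceding trigger /ɢ/ is uvular, so /ɸ/ must become uvular as well.
Changing only its place to uvular gives [χ] — the voiceless uvular fricative.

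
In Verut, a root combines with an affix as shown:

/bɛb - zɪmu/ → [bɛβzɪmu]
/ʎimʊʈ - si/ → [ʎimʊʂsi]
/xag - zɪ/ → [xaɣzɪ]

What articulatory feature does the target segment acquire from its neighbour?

The segment that alternates is /b/, which surfaces as [β] when adjacent to /z/.
/b/ is a stop while /z/ is a fricative; the output [β] is a fricative, matching the trigger — so the feature that spreads is manner.
Checking the remaining alternations: /ʈ/ → [ʂ] before /s/ (stop → fricative, matching a fricative); /g/ → [ɣ] before /z/ (stop → fricative, matching a fricative) — only manner changes, and always toward the following segment.

manner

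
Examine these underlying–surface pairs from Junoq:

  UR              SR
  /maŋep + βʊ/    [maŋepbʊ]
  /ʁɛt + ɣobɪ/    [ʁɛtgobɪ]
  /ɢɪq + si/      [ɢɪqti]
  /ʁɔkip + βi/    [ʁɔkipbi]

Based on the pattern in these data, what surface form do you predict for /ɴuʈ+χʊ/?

[ɴuʈqʊ]

The data show progressive manner assimilation: /β/ → [b] after /p/; /ɣ/ → [g] after /t/; /s/ → [t] after /q/. In each pair only manner changes, matching the preceding consonant, while place and voice stay constant.
The rule targets /χ/ (voiceless uvular fricative), which sits after the trigger /ʈ/ (stop).
The voiceless uvular stop is [q], so /χ/ → [q].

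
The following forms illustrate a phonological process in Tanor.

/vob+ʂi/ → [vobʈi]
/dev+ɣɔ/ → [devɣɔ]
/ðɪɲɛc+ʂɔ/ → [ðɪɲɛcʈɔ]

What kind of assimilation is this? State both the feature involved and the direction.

progressive manner assimilation

The segment that alternates is /ʂ/, which surfaces as [ʈ] when adjacent to /b/.
The change fricative → stop matches the manner of the preceding /b/, identifying this as manner assimilation.
Place and voice are unchanged, so the assimilation is partial, not total.
Checking the remaining alternation: /ʂ/ → [ʈ] after /c/ (fricative → stop, matching a stop) — only manner changes, and always toward the preceding segment.
Nothing changes in [devɣɔ]: there the adjacent consonants already agree in manner (/ɣ/ and /v/ are both fricatives), so this form is consistent with the same rule.
Since the segment that changes follows the conditioning segment, the assimilation is progressive.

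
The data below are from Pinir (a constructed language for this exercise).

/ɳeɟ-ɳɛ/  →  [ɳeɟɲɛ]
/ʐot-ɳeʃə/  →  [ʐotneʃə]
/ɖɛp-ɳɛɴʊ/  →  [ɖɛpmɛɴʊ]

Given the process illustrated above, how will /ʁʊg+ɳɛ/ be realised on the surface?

[ʁʊgŋɛ]

The data show progressive place assimilation: /ɳ/ → [ɲ] after /ɟ/; /ɳ/ → [n] after /t/; /ɳ/ → [m] after /p/. In each pair only place changes, matching the preceding consonant, while manner and voice stay constant.
The rule targets /ɳ/ (voiced retroflex nasal), which sits after the trigger /g/ (velar).
The voiced velar nasal is [ŋ], so /ɳ/ → [ŋ].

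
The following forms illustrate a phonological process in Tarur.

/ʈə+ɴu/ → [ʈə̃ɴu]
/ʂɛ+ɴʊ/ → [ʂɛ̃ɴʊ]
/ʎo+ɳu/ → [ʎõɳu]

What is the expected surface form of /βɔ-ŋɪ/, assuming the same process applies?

The data show regressive nasality assimilation (vowel nasalisation): /ə/ → [ə̃] before /ɴ/; /ɛ/ → [ɛ̃] before /ɴ/; /o/ → [õ] before /ɳ/ — a vowel is nasalised by an immediately following nasal consonant.
/ɔ/ sits next to the nasal /ŋ/ and is therefore nasalised to [ɔ̃].

[βɔ̃ŋɪ]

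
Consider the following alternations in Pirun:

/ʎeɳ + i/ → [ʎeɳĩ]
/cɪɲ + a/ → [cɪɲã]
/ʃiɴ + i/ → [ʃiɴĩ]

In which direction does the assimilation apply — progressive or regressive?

progressive

The vowel /i/ surfaces as nasalised [ĩ] next to the preceding nasal /ɳ/ — it has acquired the [+nasal] feature of its neighbour.
The other forms show the same pattern: /a/ → [ã] after /ɲ/; /i/ → [ĩ] after /ɴ/ — each time a vowel is nasalised next to a preceding nasal.
Because the conditioning nasal is to the left of the vowel that changes, the process is progressive (perseverative).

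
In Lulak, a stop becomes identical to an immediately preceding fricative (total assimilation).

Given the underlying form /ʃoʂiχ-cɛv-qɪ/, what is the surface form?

[ʃoʂiχχɛvvɪ]

/c/ is the segment targeted by the rule; it sits immediately after /χ/, so it assimilates completely and surfaces as [χ].
The same rule applies at the second boundary: /q/ → [v] next to /v/.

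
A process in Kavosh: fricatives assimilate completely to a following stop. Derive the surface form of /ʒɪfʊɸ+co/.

[ʒɪfʊcco]

/ɸ/ is the segment targeted by the rule; it sits immediately before /c/, so it assimilates completely and surfaces as [c].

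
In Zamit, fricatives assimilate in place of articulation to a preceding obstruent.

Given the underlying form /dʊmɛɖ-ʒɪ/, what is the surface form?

The rule targets /ʒ/ (voiced postalveolar fricative), which sits after the trigger /ɖ/ (retroflex).
A voiced retroflex fricative is [ʐ], so the surface segment is [ʐ].

[dʊmɛɖʐɪ]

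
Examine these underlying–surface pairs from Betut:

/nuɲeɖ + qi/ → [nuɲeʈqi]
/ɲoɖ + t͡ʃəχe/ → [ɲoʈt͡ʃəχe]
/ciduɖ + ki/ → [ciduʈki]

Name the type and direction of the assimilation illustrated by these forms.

The segment that alternates is /ɖ/, which surfaces as [ʈ] when adjacent to /q/.
/ɖ/ is voiced while /q/ is voiceless; the output [ʈ] is voiceless, matching the trigger — so the feature that spreads is voicing.
Place and manner are unchanged, so the assimilation is partial, not total.
The same holds elsewhere in the data: /ɖ/ → [ʈ] before /t͡ʃ/ (voiced → voiceless, matching voiceless); /ɖ/ → [ʈ] before /k/ (voiced → voiceless, matching voiceless) — only voicing changes, and always toward the following segment.
Since the segment that changes precedes the conditioning segment, the assimilation is regressive.

regressive voicing assimilation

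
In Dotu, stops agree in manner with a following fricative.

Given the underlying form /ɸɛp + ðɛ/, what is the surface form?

[ɸɛɸðɛ]

/p/ is a voiceless bilabial stop. The following trigger /ð/ is a fricative, so /p/ must become a fricative as well.
Changing only its manner to fricative gives [ɸ] — the voiceless bilabial fricative.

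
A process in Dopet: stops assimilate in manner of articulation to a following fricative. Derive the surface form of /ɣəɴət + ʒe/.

/t/ is a voiceless alveolar stop. The following trigger /ʒ/ is a fricative, so /t/ must become a fricative as well.
A voiceless alveolar fricative is [s], so the surface segment is [s].

[ɣəɴəsʒe]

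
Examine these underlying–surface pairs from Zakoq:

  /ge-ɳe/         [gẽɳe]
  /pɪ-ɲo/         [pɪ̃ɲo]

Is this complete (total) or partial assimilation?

partial assimilation

The vowel /e/ surfaces as nasalised [ẽ] next to the following nasal /ɳ/ — it has acquired the [+nasal] feature of its neighbour.
Likewise in the remaining data: /ɪ/ → [ɪ̃] before /ɲ/ — each time a vowel is nasalised next to a following nasal.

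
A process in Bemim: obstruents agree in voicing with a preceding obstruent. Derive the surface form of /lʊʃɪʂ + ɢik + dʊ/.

[lʊʃɪʂqiktʊ]

/ɢ/ is a voiced uvular stop. The preceding trigger /ʂ/ is voiceless, so /ɢ/ must become voiceless as well.
A voiceless uvular stop is [q], so the surface segment is [q].
At the second juncture, /d/ likewise becomes [t] adjacent to /k/.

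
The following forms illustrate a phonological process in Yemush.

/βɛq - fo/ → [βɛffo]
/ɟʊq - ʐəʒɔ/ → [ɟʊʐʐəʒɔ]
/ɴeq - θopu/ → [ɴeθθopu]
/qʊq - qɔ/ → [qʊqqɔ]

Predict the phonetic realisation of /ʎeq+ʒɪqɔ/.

The data show regressive total assimilation (/q/ → [f] before /f/; /q/ → [ʐ] before /ʐ/; /q/ → [θ] before /θ/): in every case the target segment becomes identical to its following neighbour, copying more than a single feature.
In [qʊqqɔ] the two consonants at the boundary are already identical (/q/ + /q/), so the rule applies vacuously and nothing changes.
/q/ is the segment targeted by the rule; it sits immediately before /ʒ/, so it assimilates completely and surfaces as [ʒ].

[ʎeʒʒɪqɔ]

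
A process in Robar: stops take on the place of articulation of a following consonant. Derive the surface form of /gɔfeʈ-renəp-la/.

/ʈ/ is a voiceless retroflex stop. The following trigger /r/ is alveolar, so /ʈ/ must become alveolar as well.
A voiceless alveolar stop is [t], so the surface segment is [t].
At the second juncture, /p/ likewise becomes [t] adjacent to /l/.

[gɔfetrenətla]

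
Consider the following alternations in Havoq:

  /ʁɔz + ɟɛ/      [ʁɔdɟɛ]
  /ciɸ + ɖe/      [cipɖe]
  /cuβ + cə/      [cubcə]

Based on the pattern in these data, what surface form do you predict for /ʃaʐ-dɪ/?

[ʃaɖdɪ]

The data show regressive manner assimilation: /z/ → [d] before /ɟ/; /ɸ/ → [p] before /ɖ/; /β/ → [b] before /c/. In each pair only manner changes, matching the following consonant, while place and voice stay constant.
The rule targets /ʐ/ (voiced retroflex fricative), which sits before the trigger /d/ (stop).
Changing only its manner to stop gives [ɖ] — the voiced retroflex stop.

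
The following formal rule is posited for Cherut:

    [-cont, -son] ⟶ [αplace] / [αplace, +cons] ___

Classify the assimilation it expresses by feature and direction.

The shared variable α links the value of the place features (abbreviated [place]) on the target to the same value on the neighbouring segment, so place is the feature that assimilates.
Since the environment is written before the underscore, the trigger precedes the target; the direction is progressive.

progressive place assimilation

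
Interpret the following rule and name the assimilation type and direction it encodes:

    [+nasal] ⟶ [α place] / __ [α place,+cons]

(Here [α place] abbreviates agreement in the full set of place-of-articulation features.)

The rule copies the place features (abbreviated [place]) from the environment onto the target, so the assimilating feature is place.
The conditioning segment sits to the right of the focus bar, meaning the trigger follows the segment that changes — regressive assimilation.

regressive place assimilation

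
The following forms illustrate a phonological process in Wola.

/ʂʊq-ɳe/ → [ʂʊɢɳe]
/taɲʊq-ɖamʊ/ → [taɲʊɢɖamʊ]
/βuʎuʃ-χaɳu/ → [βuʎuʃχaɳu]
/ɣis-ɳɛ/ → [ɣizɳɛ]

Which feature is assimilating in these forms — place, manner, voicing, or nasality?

Underlying /q/ is realised as [ɢ] next to /ɳ/; /ɳ/ itself does not change.
/q/ is voiceless while /ɳ/ is voiced; the output [ɢ] is voiced, matching the trigger — so the feature that spreads is voicing.
Checking the remaining alternations: /q/ → [ɢ] before /ɖ/ (voiceless → voiced, matching voiced); /s/ → [z] before /ɳ/ (voiceless → voiced, matching voiced) — only voicing changes, and always toward the following segment.
Nothing changes in [βuʎuʃχaɳu]: there the adjacent consonants already agree in voicing (/ʃ/ and /χ/ are both voiceless), so this form is consistent with the same rule.

voicing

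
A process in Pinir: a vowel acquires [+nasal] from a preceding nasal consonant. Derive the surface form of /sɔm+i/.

/i/ sits next to the nasal /m/ and is therefore nasalised to [ĩ].

[sɔmĩ]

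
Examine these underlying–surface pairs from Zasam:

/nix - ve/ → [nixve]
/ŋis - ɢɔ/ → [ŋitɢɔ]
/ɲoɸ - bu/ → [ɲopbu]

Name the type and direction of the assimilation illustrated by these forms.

The segment that alternates is /s/, which surfaces as [t] when adjacent to /ɢ/.
/s/ is a fricative while /ɢ/ is a stop; the output [t] is a stop, matching the trigger — so the feature that spreads is manner.
Place and voice are unchanged, so the assimilation is partial, not total.
The same holds elsewhere in the data: /ɸ/ → [p] before /b/ (fricative → stop, matching a stop) — only manner changes, and always toward the following segment.
No alternation appears in [nixve]: there the adjacent consonants already agree in manner (/x/ and /v/ are both fricatives), so this form is consistent with the same rule.
The trigger is the following segment, so the direction is regressive (anticipatory).

regressive manner assimilation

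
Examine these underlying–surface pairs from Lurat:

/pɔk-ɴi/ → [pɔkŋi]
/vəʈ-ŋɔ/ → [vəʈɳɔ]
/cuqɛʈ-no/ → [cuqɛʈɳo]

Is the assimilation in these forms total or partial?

Underlying /ɴ/ is realised as [ŋ] next to /k/; /k/ itself does not change.
The change uvular → velar matches the place of the preceding /k/, identifying this as place assimilation.
Manner and voice are unchanged, so the assimilation is partial, not total.
Checking the remaining alternations: /ŋ/ → [ɳ] after /ʈ/ (velar → retroflex, matching retroflex); /n/ → [ɳ] after /ʈ/ (alveolar → retroflex, matching retroflex) — only place changes, and always toward the preceding segment.

partial assimilation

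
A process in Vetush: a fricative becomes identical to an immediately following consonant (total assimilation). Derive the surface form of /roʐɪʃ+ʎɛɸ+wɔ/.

/ʃ/ is the segment targeted by the rule; it sits immediately before /ʎ/, so it assimilates completely and surfaces as [ʎ].
The same rule applies at the second boundary: /ɸ/ → [w] next to /w/.

[roʐɪʎʎɛwwɔ]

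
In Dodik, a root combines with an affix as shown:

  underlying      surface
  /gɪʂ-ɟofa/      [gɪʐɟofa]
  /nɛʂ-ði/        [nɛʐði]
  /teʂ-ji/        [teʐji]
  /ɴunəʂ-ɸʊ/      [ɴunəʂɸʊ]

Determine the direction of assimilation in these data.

regressive

Comparing underlying and surface forms, /ʂ/ → [ʐ] is the alternation; the neighbouring /ɟ/ is constant.
/ʂ/ is voiceless while /ɟ/ is voiced; the output [ʐ] is voiced, matching the trigger — so the feature that spreads is voicing.
Checking the remaining alternations: /ʂ/ → [ʐ] before /ð/ (voiceless → voiced, matching voiced); /ʂ/ → [ʐ] before /j/ (voiceless → voiced, matching voiced) — only voicing changes, and always toward the following segment.
No alternation appears in [ɴunəʂɸʊ]: there the adjacent consonants already agree in voicing (/ʂ/ and /ɸ/ are both voiceless), so this form is consistent with the same rule.
The trigger is the following segment, so the direction is regressive (anticipatory).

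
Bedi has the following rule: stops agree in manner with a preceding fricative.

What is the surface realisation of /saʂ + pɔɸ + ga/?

[saʂɸɔɸɣa]

The rule targets /p/ (voiceless bilabial stop), which sits after the trigger /ʂ/ (fricative).
The voiceless bilabial fricative is [ɸ], so /p/ → [ɸ].
At the second juncture, /g/ likewise becomes [ɣ] adjacent to /ɸ/.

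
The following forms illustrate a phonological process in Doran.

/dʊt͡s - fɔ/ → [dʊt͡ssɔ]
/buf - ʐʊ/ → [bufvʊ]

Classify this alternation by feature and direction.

progressive place assimilation

The segment that alternates is /f/, which surfaces as [s] when adjacent to /t͡s/.
/f/ is labiodental while /t͡s/ is alveolar; the output [s] is alveolar, matching the trigger — so the feature that spreads is place.
Manner and voice are unchanged, so the assimilation is partial, not total.
Checking the remaining alternation: /ʐ/ → [v] after /f/ (retroflex → labiodental, matching labiodental) — only place changes, and always toward the preceding segment.
The trigger is the preceding segment, so the direction is progressive (perseverative).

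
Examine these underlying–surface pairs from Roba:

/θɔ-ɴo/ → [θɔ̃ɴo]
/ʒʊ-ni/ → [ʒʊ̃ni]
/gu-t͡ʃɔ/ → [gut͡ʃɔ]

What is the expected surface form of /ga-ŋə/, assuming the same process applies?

The data show regressive nasality assimilation (vowel nasalisation): /ɔ/ → [ɔ̃] before /ɴ/; /ʊ/ → [ʊ̃] before /n/ — a vowel is nasalised by an immediately following nasal consonant.
No change occurs in [gut͡ʃɔ] because the vowel at the boundary is adjacent to an oral consonant, not a nasal (/u/ next to /t͡ʃ/).
The vowel /a/ is adjacent to the following nasal /ŋ/, so it acquires [+nasal] and surfaces as [ã].

[gãŋə]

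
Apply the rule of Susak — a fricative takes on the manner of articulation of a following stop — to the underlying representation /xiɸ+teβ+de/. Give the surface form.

The rule targets /ɸ/ (voiceless bilabial fricative), which sits before the trigger /t/ (stop).
The voiceless bilabial stop is [p], so /ɸ/ → [p].
The same rule applies at the second boundary: /β/ → [b] next to /d/.

[xiptebde]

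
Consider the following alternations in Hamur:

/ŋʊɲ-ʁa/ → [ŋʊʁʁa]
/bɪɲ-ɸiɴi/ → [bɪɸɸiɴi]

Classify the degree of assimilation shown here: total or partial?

Comparing underlying and surface forms, /ɲ/ → [ʁ] is the alternation; the neighbouring /ʁ/ is constant.
The output [ʁ] is identical to the trigger /ʁ/ — every feature (place, manner, voicing) has been copied — so this is total assimilation.
The remaining alternation confirms this: /ɲ/ → [ɸ] before /ɸ/ — in each case the output is a copy of the following consonant.

total assimilation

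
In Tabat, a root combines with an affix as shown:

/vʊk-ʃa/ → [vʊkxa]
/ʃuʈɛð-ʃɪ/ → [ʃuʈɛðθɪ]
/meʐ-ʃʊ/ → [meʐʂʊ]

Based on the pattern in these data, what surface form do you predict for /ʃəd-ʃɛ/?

[ʃədsɛ]

The data show progressive place assimilation: /ʃ/ → [x] after /k/; /ʃ/ → [θ] after /ð/; /ʃ/ → [ʂ] after /ʐ/. In each pair only place changes, matching the preceding consonant, while manner and voice stay constant.
The rule targets /ʃ/ (voiceless postalveolar fricative), which sits after the trigger /d/ (alveolar).
Changing only its place to alveolar gives [s] — the voiceless alveolar fricative.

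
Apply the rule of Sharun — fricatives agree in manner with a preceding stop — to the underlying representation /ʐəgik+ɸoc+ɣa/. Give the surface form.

[ʐəgikpocga]

The rule targets /ɸ/ (voiceless bilabial fricative), which sits after the trigger /k/ (stop).
A voiceless bilabial stop is [p], so the surface segment is [p].
The same rule applies at the second boundary: /ɣ/ → [g] next to /c/.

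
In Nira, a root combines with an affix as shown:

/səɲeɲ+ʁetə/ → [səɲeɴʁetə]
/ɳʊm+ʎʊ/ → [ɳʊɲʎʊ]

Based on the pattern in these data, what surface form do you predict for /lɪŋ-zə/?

The data show regressive place assimilation: /ɲ/ → [ɴ] before /ʁ/; /m/ → [ɲ] before /ʎ/. In each pair only place changes, matching the following consonant, while manner and voice stay constant.
The rule targets /ŋ/ (voiced velar nasal), which sits before the trigger /z/ (alveolar).
Changing only its place to alveolar gives [n] — the voiced alveolar nasal.

[lɪnzə]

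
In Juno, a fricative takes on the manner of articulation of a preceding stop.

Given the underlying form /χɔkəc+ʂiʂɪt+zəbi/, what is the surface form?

/ʂ/ is a voiceless retroflex fricative. The preceding trigger /c/ is a stop, so /ʂ/ must become a stop as well.
The voiceless retroflex stop is [ʈ], so /ʂ/ → [ʈ].
The same rule applies at the second boundary: /z/ → [d] next to /t/.

[χɔkəcʈiʂɪtdəbi]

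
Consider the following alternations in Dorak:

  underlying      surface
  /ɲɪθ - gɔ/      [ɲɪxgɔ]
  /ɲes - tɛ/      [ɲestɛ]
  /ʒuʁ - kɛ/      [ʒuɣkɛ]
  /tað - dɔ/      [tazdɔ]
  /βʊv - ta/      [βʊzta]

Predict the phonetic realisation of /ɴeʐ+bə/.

[ɴeβbə]

The data show regressive place assimilation: /θ/ → [x] before /g/; /ʁ/ → [ɣ] before /k/; /ð/ → [z] before /d/; /v/ → [z] before /t/. In each pair only place changes, matching the following consonant, while manner and voice stay constant.
Nothing changes in [ɲestɛ]: there the adjacent consonants already agree in place (/s/ and /t/ are both alveolar), so this form is consistent with the same rule.
The rule targets /ʐ/ (voiced retroflex fricative), which sits before the trigger /b/ (bilabial).
A voiced bilabial fricative is [β], so the surface segment is [β].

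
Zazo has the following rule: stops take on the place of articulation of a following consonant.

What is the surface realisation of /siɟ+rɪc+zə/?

/ɟ/ is a voiced palatal stop. The following trigger /r/ is alveolar, so /ɟ/ must become alveolar as well.
Changing only its place to alveolar gives [d] — the voiced alveolar stop.
The same rule applies at the second boundary: /c/ → [t] next to /z/.

[sidrɪtzə]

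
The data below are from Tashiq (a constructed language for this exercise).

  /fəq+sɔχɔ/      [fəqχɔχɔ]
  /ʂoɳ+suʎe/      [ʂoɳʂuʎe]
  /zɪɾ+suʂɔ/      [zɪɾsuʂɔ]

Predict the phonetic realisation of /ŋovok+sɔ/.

[ŋovokxɔ]

The data show progressive place assimilation: /s/ → [χ] after /q/; /s/ → [ʂ] after /ɳ/. In each pair only place changes, matching the preceding consonant, while manner and voice stay constant.
No alternation appears in [zɪɾsuʂɔ]: there the adjacent consonants already agree in place (/s/ and /ɾ/ are both alveolar), so this form is consistent with the same rule.
The rule targets /s/ (voiceless alveolar fricative), which sits after the trigger /k/ (velar).
Changing only its place to velar gives [x] — the voiceless velar fricative.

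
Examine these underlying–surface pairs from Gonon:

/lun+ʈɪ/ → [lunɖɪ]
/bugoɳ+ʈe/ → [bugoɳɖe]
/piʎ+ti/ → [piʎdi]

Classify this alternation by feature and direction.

progressive voicing assimilation

Underlying /ʈ/ is realised as [ɖ] next to /n/; /n/ itself does not change.
The change voiceless → voiced matches the voicing of the preceding /n/, identifying this as voicing assimilation.
Place and manner are unchanged, so the assimilation is partial, not total.
Checking the remaining alternations: /ʈ/ → [ɖ] after /ɳ/ (voiceless → voiced, matching voiced); /t/ → [d] after /ʎ/ (voiceless → voiced, matching voiced) — only voicing changes, and always toward the preceding segment.
Since the segment that changes follows the conditioning segment, the assimilation is progressive.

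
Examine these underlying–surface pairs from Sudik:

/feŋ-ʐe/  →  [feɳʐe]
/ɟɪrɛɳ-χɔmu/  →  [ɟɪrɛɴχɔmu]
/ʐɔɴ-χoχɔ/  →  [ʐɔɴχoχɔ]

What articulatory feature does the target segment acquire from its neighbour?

Underlying /ŋ/ is realised as [ɳ] next to /ʐ/; /ʐ/ itself does not change.
/ŋ/ is velar while /ʐ/ is retroflex; the output [ɳ] is retroflex, matching the trigger — so the feature that spreads is place.
The other alternating form patterns the same way: /ɳ/ → [ɴ] before /χ/ (retroflex → uvular, matching uvular) — only place changes, and always toward the following segment.
No alternation appears in [ʐɔɴχoχɔ]: there the adjacent consonants already agree in place (/ɴ/ and /χ/ are both uvular), so this form is consistent with the same rule.

place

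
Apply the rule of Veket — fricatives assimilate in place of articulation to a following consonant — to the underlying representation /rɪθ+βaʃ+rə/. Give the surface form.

[rɪɸβasrə]

The rule targets /θ/ (voiceless dental fricative), which sits before the trigger /β/ (bilabial).
The voiceless bilabial fricative is [ɸ], so /θ/ → [ɸ].
The same rule applies at the second boundary: /ʃ/ → [s] next to /r/.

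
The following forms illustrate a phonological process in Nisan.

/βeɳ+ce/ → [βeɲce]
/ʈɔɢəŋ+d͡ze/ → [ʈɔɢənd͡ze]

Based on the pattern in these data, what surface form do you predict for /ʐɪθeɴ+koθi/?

The data show regressive place assimilation: /ɳ/ → [ɲ] before /c/; /ŋ/ → [n] before /d͡z/. In each pair only place changes, matching the following consonant, while manner and voice stay constant.
The rule targets /ɴ/ (voiced uvular nasal), which sits before the trigger /k/ (velar).
The voiced velar nasal is [ŋ], so /ɴ/ → [ŋ].

[ʐɪθeŋkoθi]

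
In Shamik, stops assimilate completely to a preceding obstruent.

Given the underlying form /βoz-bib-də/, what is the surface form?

[βozzibbə]

/b/ is the segment targeted by the rule; it sits immediately after /z/, so it assimilates completely and surfaces as [z].
The same rule applies at the second boundary: /d/ → [b] next to /b/.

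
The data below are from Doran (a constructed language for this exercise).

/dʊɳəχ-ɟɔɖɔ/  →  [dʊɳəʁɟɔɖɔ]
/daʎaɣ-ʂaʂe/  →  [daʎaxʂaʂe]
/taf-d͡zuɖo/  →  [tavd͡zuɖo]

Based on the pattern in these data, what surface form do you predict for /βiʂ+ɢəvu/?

The data show regressive voicing assimilation: /χ/ → [ʁ] before /ɟ/; /ɣ/ → [x] before /ʂ/; /f/ → [v] before /d͡z/. In each pair only voicing changes, matching the following consonant, while place and manner stay constant.
/ʂ/ is a voiceless retroflex fricative. The following trigger /ɢ/ is voiced, so /ʂ/ must become voiced as well.
The voiced retroflex fricative is [ʐ], so /ʂ/ → [ʐ].

[βiʐɢəvu]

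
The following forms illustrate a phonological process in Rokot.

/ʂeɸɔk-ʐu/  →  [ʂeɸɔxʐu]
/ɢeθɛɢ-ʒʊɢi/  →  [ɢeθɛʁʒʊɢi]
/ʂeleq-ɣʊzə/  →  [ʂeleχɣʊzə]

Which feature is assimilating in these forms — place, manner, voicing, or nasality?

manner

Underlying /k/ is realised as [x] next to /ʐ/; /ʐ/ itself does not change.
/k/ is a stop while /ʐ/ is a fricative; the output [x] is a fricative, matching the trigger — so the feature that spreads is manner.
Checking the remaining alternations: /ɢ/ → [ʁ] before /ʒ/ (stop → fricative, matching a fricative); /q/ → [χ] before /ɣ/ (stop → fricative, matching a fricative) — only manner changes, and always toward the following segment.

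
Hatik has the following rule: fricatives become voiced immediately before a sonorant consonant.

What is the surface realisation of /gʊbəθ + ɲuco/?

[gʊbəðɲuco]

The rule targets /θ/ (voiceless dental fricative), which sits before the trigger /ɲ/ (voiced).
The voiced dental fricative is [ð], so /θ/ → [ð].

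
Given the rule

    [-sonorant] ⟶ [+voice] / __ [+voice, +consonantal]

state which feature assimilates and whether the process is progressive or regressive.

regressive voicing assimilation

The structural change is [+voice], and the conditioning segment [+voice, +consonantal] (a voiced consonant) is itself voiced, so the target comes to share the voicing of its neighbour — voicing assimilation.
Since the environment is written after the underscore, the trigger follows the target; the direction is regressive.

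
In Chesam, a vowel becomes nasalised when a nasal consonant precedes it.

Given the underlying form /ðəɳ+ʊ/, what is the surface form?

[ðəɳʊ̃]

/ʊ/ sits next to the nasal /ɳ/ and is therefore nasalised to [ʊ̃].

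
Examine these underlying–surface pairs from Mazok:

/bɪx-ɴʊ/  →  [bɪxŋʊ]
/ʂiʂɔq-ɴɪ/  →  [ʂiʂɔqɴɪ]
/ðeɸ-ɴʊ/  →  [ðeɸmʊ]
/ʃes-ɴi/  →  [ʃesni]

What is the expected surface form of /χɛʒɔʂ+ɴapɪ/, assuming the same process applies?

The data show progressive place assimilation: /ɴ/ → [ŋ] after /x/; /ɴ/ → [m] after /ɸ/; /ɴ/ → [n] after /s/. In each pair only place changes, matching the preceding consonant, while manner and voice stay constant.
No alternation appears in [ʂiʂɔqɴɪ]: there the adjacent consonants already agree in place (/ɴ/ and /q/ are both uvular), so this form is consistent with the same rule.
/ɴ/ is a voiced uvular nasal. The preceding trigger /ʂ/ is retroflex, so /ɴ/ must become retroflex as well.
A voiced retroflex nasal is [ɳ], so the surface segment is [ɳ].

[χɛʒɔʂɳapɪ]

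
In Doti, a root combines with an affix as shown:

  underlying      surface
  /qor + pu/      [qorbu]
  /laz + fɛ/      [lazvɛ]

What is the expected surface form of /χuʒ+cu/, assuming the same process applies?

[χuʒɟu]

The data show progressive voicing assimilation: /p/ → [b] after /r/; /f/ → [v] after /z/. In each pair only voicing changes, matching the preceding consonant, while place and manner stay constant.
/c/ is a voiceless palatal stop. The preceding trigger /ʒ/ is voiced, so /c/ must become voiced as well.
A voiced palatal stop is [ɟ], so the surface segment is [ɟ].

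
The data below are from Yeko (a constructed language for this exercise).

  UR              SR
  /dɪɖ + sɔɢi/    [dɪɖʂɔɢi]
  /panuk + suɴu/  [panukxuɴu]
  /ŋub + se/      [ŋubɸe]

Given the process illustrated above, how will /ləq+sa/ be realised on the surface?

[ləqχa]

The data show progressive place assimilation: /s/ → [ʂ] after /ɖ/; /s/ → [x] after /k/; /s/ → [ɸ] after /b/. In each pair only place changes, matching the preceding consonant, while manner and voice stay constant.
/s/ is a voiceless alveolar fricative. The preceding trigger /q/ is uvular, so /s/ must become uvular as well.
A voiceless uvular fricative is [χ], so the surface segment is [χ].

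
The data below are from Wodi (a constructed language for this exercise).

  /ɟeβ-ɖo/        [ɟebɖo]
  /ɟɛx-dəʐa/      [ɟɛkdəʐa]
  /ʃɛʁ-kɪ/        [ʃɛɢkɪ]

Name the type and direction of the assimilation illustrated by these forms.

Underlying /β/ is realised as [b] next to /ɖ/; /ɖ/ itself does not change.
The change fricative → stop matches the manner of the following /ɖ/, identifying this as manner assimilation.
Place and voice are unchanged, so the assimilation is partial, not total.
The other alternating forms pattern the same way: /x/ → [k] before /d/ (fricative → stop, matching a stop); /ʁ/ → [ɢ] before /k/ (fricative → stop, matching a stop) — only manner changes, and always toward the following segment.
Since the segment that changes precedes the conditioning segment, the assimilation is regressive.

regressive manner assimilation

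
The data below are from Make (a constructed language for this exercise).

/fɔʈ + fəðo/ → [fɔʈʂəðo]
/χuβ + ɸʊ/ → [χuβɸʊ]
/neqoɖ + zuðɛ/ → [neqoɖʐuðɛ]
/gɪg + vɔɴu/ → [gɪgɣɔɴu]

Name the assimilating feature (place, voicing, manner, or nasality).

place

The segment that alternates is /f/, which surfaces as [ʂ] when adjacent to /ʈ/.
/f/ is labiodental while /ʈ/ is retroflex; the output [ʂ] is retroflex, matching the trigger — so the feature that spreads is place.
The other alternating forms pattern the same way: /z/ → [ʐ] after /ɖ/ (alveolar → retroflex, matching retroflex); /v/ → [ɣ] after /g/ (labiodental → velar, matching velar) — only place changes, and always toward the preceding segment.
No alternation appears in [χuβɸʊ]: there the adjacent consonants already agree in place (/ɸ/ and /β/ are both bilabial), so this form is consistent with the same rule.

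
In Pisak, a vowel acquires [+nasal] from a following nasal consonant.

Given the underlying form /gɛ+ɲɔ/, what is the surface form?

The vowel /ɛ/ is adjacent to the following nasal /ɲ/, so it acquires [+nasal] and surfaces as [ɛ̃].

[gɛ̃ɲɔ]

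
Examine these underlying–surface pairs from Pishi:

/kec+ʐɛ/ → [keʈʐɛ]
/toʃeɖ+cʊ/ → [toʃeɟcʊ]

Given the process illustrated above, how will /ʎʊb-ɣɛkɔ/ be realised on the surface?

The data show regressive place assimilation: /c/ → [ʈ] before /ʐ/; /ɖ/ → [ɟ] before /c/. In each pair only place changes, matching the following consonant, while manner and voice stay constant.
/b/ is a voiced bilabial stop. The following trigger /ɣ/ is velar, so /b/ must become velar as well.
The voiced velar stop is [g], so /b/ → [g].

[ʎʊgɣɛkɔ]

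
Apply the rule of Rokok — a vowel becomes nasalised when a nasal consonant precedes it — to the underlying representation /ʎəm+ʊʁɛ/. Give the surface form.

The vowel /ʊ/ is adjacent to the preceding nasal /m/, so it acquires [+nasal] and surfaces as [ʊ̃].

[ʎəmʊ̃ʁɛ]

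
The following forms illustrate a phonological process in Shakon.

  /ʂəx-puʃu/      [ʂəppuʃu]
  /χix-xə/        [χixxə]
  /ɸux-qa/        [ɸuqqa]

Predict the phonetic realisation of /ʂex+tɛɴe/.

The data show regressive total assimilation (/x/ → [p] before /p/; /x/ → [q] before /q/): in every case the target segment becomes identical to its following neighbour, copying more than a single feature.
In [χixxə] the two consonants at the boundary are already identical (/x/ + /x/), so the rule applies vacuously and nothing changes.
/x/ is the segment targeted by the rule; it sits immediately before /t/, so it assimilates completely and surfaces as [t].

[ʂettɛɴe]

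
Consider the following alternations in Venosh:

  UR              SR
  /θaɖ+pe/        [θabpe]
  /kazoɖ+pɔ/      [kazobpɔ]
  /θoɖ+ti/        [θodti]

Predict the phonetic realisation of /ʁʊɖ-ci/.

[ʁʊɟci]

The data show regressive place assimilation: /ɖ/ → [b] before /p/; /ɖ/ → [d] before /t/. In each pair only place changes, matching the following consonant, while manner and voice stay constant.
The rule targets /ɖ/ (voiced retroflex stop), which sits before the trigger /c/ (palatal).
The voiced palatal stop is [ɟ], so /ɖ/ → [ɟ].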